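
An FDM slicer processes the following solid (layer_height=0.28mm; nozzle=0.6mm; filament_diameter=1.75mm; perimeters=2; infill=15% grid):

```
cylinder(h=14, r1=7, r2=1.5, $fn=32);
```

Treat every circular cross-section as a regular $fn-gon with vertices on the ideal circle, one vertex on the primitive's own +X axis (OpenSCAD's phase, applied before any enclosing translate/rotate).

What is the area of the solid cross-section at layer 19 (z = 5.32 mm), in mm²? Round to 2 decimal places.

75.25 mm²

At z = 5.32 mm: the cone: at t=0.380 of its height the radius interpolates to r₁+(r₂−r₁)t = 4.910, giving a regular 32-gon of that circumradius (area = (32/2)·4.910²·sin(360°/32) = 75.25 mm²). Overall, the cross-section is a single solid region. Net area = 75.25 mm².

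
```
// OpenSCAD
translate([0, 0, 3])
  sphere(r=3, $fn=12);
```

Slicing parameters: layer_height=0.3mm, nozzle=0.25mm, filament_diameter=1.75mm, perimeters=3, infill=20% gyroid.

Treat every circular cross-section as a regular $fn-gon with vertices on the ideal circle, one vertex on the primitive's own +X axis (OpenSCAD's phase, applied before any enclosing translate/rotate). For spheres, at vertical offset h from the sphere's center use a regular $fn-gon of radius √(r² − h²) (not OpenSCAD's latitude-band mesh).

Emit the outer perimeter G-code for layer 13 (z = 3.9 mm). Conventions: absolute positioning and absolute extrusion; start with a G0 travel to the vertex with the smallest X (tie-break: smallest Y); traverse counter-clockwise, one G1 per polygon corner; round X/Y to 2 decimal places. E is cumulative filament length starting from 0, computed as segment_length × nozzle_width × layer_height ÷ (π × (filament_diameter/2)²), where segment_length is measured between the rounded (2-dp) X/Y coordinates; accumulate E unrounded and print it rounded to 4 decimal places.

G0 X-2.86 Y0.00 Z3.90
G1 X-2.48 Y-1.43 E0.0461
G1 X-1.43 Y-2.48 E0.0924
G1 X0.00 Y-2.86 E0.1386
G1 X1.43 Y-2.48 E0.1847
G1 X2.48 Y-1.43 E0.2310
G1 X2.86 Y0.00 E0.2772
G1 X2.48 Y1.43 E0.3233
G1 X1.43 Y2.48 E0.3696
G1 X0.00 Y2.86 E0.4157
G1 X-1.43 Y2.48 E0.4619
G1 X-2.48 Y1.43 E0.5082
G1 X-2.86 Y0.00 E0.5543

At z = 3.9 mm: the r=3 sphere slices to a regular 12-gon of circumradius 2.862 (√(r²−h²) with h=0.9 from center). The outline is a single polygon with 12 vertices. Extrusion per mm of travel: 0.25 × 0.3 / (π × 0.875²) = 0.031181. Accumulating E over each segment gives final E = 0.5543.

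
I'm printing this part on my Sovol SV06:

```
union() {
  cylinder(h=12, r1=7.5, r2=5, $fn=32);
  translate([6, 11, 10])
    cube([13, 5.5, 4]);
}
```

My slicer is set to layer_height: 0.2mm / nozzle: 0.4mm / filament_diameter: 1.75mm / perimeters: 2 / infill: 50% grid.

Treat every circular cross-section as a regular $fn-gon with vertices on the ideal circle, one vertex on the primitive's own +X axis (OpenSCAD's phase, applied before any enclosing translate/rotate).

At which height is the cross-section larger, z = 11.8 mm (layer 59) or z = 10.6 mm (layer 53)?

Layer 59 (z = 11.8): the cone (r1=7.5→r2=5) has section circumradius 5.042 here — a regular 32-gon (area = (32/2)·5.042²·sin(360°/32) = 79.34 mm²); the 13×5.5 cube at (6, 11) contributes its full rectangle (area 71.50 mm²); Merging all regions: the 2 present regions are separate (no shared area or edge), so areas and boundary lengths simply add and each stays a separate island — area = 150.84 mm². So its area = 150.84 mm². Layer 53 (z = 10.6): the cone (r1=7.5→r2=5) has section circumradius 5.292 here — a regular 32-gon (area = (32/2)·5.292²·sin(360°/32) = 87.41 mm²); the 13×5.5 cube at (6, 11) contributes its full rectangle (area 71.50 mm²); Merging all regions: the 2 present regions are separate (no shared area or edge), so areas and boundary lengths simply add and each stays a separate island — area = 158.91 mm². So its area = 158.91 mm². Layer 53 is larger (158.91 vs 150.84 mm²).

layer 53 (z = 10.6 mm)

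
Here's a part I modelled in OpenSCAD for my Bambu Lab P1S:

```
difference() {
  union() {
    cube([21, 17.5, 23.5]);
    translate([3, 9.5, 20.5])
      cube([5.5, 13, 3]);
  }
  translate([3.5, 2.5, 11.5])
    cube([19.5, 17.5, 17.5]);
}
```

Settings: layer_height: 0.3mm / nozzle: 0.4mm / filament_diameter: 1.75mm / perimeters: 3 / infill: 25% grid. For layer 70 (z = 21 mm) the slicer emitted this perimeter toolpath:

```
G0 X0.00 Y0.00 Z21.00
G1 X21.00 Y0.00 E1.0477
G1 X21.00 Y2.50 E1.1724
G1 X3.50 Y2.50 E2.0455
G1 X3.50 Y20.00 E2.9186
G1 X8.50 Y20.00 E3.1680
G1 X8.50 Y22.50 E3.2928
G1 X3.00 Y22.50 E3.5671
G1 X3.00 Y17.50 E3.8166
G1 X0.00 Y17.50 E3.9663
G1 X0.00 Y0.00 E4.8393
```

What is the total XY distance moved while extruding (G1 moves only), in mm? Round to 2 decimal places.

Sum the Euclidean lengths of each G1 segment: total = 97.00 mm.

97.00 mm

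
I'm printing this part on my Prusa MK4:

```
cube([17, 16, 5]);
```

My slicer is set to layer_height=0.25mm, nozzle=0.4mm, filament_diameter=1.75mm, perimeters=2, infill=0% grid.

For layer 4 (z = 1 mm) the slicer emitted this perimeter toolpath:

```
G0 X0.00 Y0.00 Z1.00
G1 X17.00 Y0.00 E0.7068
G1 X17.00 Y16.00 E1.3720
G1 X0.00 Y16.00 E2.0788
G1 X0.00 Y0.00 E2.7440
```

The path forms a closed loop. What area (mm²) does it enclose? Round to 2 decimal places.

Apply the shoelace formula to the sequence of (X, Y) vertices; enclosed area = 272.00 mm².

272.00 mm²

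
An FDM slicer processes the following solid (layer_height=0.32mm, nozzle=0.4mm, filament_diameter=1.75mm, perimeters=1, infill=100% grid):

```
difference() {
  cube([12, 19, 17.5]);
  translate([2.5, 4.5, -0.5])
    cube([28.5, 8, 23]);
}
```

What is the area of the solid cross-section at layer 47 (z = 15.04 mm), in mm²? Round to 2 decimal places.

152.00 mm²

At z = 15.04 mm: the cube (footprint 12×19) is included at this height (area 228.00 mm²); the cube at (2.5, 4.5) (footprint 28.5×8) is included at this height (area 228.00 mm²); Subtracting the remaining from the first: starting from the 12×19 cube (228.00 mm²), the 28.5×8 cube at (2.5, 4.5) partially overlaps it — only the 76.00 mm² overlap (of its 228.00 mm²) is removed, clipping the outline — area = 152.00 mm². Overall, the cross-section is a single solid region. Net area = 152.00 mm².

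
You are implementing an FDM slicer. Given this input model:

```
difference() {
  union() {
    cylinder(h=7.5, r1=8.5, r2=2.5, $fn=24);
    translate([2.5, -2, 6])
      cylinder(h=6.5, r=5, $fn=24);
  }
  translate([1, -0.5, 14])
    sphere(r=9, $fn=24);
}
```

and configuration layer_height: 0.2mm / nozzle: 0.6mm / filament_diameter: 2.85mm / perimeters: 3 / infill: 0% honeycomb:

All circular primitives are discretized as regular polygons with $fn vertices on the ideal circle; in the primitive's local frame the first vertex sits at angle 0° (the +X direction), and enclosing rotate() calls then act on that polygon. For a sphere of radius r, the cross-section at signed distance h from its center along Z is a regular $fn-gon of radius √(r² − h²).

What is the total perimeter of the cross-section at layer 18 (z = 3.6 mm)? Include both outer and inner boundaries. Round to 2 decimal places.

At z = 3.6 mm: the cone (r1=8.5→r2=2.5) has section circumradius 5.620 here — a regular 24-gon (perimeter = 2·24·5.620·sin(180°/24) = 35.21 mm); the cylinder at (2.5, -2) is not intersected at this z (z outside [6, 12.5]); Taking the union: only the cone is present, so the union is just that shape — boundary = 35.21 mm; the sphere at (1, -0.5) does not reach this height (|z−center|=10.400 > r=9); After the difference (first − rest): none of the subtracted shapes is present at this height, so the result so far is unchanged — boundary = 35.21 mm. Overall, the cross-section is a single solid region. Total boundary length (outer) = 35.21 mm.

35.21 mm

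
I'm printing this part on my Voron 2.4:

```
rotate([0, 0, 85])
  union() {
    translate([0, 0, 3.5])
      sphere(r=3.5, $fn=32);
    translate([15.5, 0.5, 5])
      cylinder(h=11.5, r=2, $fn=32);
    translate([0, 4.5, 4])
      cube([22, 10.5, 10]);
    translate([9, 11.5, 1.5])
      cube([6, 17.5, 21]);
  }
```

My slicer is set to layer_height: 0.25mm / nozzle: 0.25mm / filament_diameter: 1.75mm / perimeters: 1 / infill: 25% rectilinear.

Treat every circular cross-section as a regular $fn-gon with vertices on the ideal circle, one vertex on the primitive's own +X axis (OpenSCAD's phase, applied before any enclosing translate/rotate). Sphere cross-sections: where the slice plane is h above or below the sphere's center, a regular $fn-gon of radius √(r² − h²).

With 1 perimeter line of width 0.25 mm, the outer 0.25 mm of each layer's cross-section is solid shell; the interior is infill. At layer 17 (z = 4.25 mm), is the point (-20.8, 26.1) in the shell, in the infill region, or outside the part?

outside

At z = 4.25 mm: the r=3.5 sphere slices to a regular 32-gon of circumradius 3.419 (√(r²−h²) with h=0.75 from center); the cylinder at (15.5, 0.5) does not reach this height (z outside [5, 16.5]); the cube at (0, 4.5) (footprint 22×10.5) is included at this height; the cube at (9, 11.5) is present — its section is the full 6×17.5 rectangle; Merging all regions: the regions partially overlap (shared area 21.00 mm²), so overlapping operands fuse into one piece — 2 connected regions; (whole slice rotated 85° about Z — lengths, areas and connectivity unchanged). Overall, the cross-section has 2 separate islands. Undo the 85° rotation: the query point maps to (24.188, 22.996) in the un-rotated model frame. The nearest boundary edge runs (15.00, 15.00)→(22.00, 15.00); distance from the point to it = 8.29 mm. The point is not inside any of the regions above, so it lies outside the cross-section (8.29 mm from the nearest boundary).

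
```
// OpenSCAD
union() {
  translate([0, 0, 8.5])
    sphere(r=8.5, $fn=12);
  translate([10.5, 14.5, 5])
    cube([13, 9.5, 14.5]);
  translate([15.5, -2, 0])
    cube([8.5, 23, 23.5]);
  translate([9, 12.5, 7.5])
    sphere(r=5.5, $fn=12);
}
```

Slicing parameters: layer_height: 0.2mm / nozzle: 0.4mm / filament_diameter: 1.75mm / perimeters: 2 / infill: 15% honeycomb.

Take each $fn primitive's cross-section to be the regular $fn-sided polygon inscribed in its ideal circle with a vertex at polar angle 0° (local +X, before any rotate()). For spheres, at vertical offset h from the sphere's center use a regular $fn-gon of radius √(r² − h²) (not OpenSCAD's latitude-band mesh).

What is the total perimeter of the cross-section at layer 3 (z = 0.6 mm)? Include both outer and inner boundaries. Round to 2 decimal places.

At z = 0.6 mm: the r=8.5 sphere slices to a regular 12-gon of circumradius 3.137 (√(r²−h²) with h=7.9 from center) (perimeter = 2·12·3.137·sin(180°/12) = 19.49 mm); the cube at (10.5, 14.5) does not reach this height (z outside [5, 19.5]); the cube at (15.5, -2) (footprint 8.5×23) is included at this height (perimeter 63.00 mm); the sphere at (9, 12.5) is absent (|z−center|=6.900 > r=5.5); Taking the union: the 2 present regions are separate (no shared area or edge), so areas and boundary lengths simply add and each stays a separate island — boundary = 82.49 mm. Overall, the cross-section has 2 separate islands. Total boundary length (outer) = 82.49 mm.

82.49 mm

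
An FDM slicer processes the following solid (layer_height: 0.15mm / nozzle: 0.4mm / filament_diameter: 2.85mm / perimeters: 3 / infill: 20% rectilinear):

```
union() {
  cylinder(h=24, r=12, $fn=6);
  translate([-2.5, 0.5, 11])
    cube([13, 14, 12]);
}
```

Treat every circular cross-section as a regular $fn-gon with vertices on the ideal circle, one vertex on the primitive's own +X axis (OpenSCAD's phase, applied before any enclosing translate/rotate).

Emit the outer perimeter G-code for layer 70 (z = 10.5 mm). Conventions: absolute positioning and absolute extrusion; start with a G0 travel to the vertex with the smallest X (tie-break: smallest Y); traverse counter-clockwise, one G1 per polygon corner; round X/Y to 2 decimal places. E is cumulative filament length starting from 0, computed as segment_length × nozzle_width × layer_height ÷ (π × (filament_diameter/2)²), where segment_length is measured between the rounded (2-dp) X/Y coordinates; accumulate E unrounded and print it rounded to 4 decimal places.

G0 X-12.00 Y0.00 Z10.50
G1 X-6.00 Y-10.39 E0.1128
G1 X6.00 Y-10.39 E0.2257
G1 X12.00 Y0.00 E0.3386
G1 X6.00 Y10.39 E0.4514
G1 X-6.00 Y10.39 E0.5643
G1 X-12.00 Y0.00 E0.6771

At z = 10.5 mm: the r=12 cylinder gives a regular 6-gon of circumradius 12 (constant along its height); the cube at (-2.5, 0.5) is not intersected at this z (z outside [11, 23]); Merging all regions: only the r=12 cylinder is present, so the union is just that shape — 1 connected region. The outline is a single polygon with 6 vertices. Extrusion per mm of travel: 0.4 × 0.15 / (π × 1.425²) = 0.009405. Accumulating E over each segment gives final E = 0.6771.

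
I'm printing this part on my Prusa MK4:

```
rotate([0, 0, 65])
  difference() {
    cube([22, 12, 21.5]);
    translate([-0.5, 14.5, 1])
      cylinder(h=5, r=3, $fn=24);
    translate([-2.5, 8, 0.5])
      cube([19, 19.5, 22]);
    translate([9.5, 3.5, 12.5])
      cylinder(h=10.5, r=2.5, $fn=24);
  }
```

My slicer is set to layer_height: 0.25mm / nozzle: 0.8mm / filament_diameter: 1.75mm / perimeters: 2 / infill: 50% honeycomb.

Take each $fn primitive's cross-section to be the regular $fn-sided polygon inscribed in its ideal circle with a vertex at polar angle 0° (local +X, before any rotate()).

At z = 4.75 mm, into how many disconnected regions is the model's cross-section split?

At z = 4.75 mm: the cube (footprint 22×12) is included at this height; the r=3 cylinder at (-0.5, 14.5) gives a regular 24-gon of circumradius 3 (constant along its height); the cube at (-2.5, 8) (footprint 19×19.5) is included at this height; the cylinder at (9.5, 3.5) is not intersected at this z (z outside [12.5, 23]); Taking the first minus the rest: starting from the 22×12 cube, the r=3 cylinder at (-0.5, 14.5) partially overlaps it — only the 0.30 mm² overlap (of its 27.95 mm²) is removed, clipping the outline; the 19×19.5 cube at (-2.5, 8) partially overlaps it — only the 65.70 mm² overlap (of its 370.50 mm²) is removed, clipping the outline — 1 connected region; (rotated 65° about Z; rotation is an isometry so areas/perimeters/island counts are preserved). The result has 1 disconnected region.

1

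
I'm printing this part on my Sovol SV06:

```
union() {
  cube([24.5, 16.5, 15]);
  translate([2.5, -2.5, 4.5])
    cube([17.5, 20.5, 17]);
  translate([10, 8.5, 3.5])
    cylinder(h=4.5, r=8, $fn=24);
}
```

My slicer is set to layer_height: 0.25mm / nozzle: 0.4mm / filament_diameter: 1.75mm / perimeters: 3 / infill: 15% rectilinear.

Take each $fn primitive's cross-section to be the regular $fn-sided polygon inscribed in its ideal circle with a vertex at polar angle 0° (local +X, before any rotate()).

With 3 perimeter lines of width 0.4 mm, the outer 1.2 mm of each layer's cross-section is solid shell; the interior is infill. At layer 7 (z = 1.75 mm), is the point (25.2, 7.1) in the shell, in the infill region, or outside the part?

outside

At z = 1.75 mm: the 24.5×16.5 cube contributes its full rectangle; the cube at (2.5, -2.5) is not intersected at this z (z outside [4.5, 21.5]); the cylinder at (10, 8.5) is not intersected at this z (z outside [3.5, 8]); Merging all regions: only the 24.5×16.5 cube is present, so the union is just that shape — 1 connected region. Overall, the cross-section is a single solid region. The nearest boundary edge runs (24.50, 0.00)→(24.50, 16.50); distance from the point to it = 0.70 mm. The point is not inside any of the regions above, so it lies outside the cross-section (0.70 mm from the nearest boundary).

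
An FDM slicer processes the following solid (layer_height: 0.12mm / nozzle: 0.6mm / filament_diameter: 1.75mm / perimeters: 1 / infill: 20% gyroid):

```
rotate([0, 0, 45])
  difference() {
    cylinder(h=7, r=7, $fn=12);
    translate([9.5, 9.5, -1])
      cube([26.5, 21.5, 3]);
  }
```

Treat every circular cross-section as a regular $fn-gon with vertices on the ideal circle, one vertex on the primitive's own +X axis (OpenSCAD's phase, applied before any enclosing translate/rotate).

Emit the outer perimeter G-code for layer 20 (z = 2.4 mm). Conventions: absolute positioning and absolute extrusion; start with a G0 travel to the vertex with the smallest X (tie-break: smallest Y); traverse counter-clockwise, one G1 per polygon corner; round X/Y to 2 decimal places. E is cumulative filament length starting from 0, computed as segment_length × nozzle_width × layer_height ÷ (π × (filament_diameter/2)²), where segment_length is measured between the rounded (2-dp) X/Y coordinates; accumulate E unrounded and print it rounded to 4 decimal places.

G0 X-6.76 Y-1.81 Z2.40
G1 X-4.95 Y-4.95 E0.1085
G1 X-1.81 Y-6.76 E0.2170
G1 X1.81 Y-6.76 E0.3253
G1 X4.95 Y-4.95 E0.4338
G1 X6.76 Y-1.81 E0.5423
G1 X6.76 Y1.81 E0.6507
G1 X4.95 Y4.95 E0.7592
G1 X1.81 Y6.76 E0.8677
G1 X-1.81 Y6.76 E0.9760
G1 X-4.95 Y4.95 E1.0845
G1 X-6.76 Y1.81 E1.1930
G1 X-6.76 Y-1.81 E1.3014

At z = 2.4 mm: the r=7 cylinder contributes a regular 12-gon of circumradius 7; the cube at (9.5, 9.5) is absent (z outside [-1, 2]); After the difference (first − rest): none of the subtracted shapes is present at this height, so the r=7 cylinder is unchanged — 1 connected region; (rotated 45° about Z; rotation is an isometry so areas/perimeters/island counts are preserved). The outline is a single polygon with 12 vertices. Extrusion per mm of travel: 0.6 × 0.12 / (π × 0.875²) = 0.029934. Accumulating E over each segment gives final E = 1.3014.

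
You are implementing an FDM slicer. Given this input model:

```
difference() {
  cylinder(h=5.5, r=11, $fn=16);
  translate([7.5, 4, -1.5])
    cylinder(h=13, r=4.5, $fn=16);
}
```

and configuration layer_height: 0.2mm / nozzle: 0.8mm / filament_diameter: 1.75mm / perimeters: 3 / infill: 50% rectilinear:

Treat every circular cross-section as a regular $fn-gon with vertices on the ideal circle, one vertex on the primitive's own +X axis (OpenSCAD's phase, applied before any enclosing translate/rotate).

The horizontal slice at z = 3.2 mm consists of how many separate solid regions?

At z = 3.2 mm: the r=11 cylinder gives a regular 16-gon of circumradius 11 (constant along its height); the r=4.5 cylinder at (7.5, 4) contributes a regular 16-gon of circumradius 4.5; After the difference (first − rest): starting from the r=11 cylinder, the r=4.5 cylinder at (7.5, 4) partially overlaps it — only the 48.95 mm² overlap (of its 61.99 mm²) is removed, clipping the outline — 1 connected region. The result has 1 disconnected region.

1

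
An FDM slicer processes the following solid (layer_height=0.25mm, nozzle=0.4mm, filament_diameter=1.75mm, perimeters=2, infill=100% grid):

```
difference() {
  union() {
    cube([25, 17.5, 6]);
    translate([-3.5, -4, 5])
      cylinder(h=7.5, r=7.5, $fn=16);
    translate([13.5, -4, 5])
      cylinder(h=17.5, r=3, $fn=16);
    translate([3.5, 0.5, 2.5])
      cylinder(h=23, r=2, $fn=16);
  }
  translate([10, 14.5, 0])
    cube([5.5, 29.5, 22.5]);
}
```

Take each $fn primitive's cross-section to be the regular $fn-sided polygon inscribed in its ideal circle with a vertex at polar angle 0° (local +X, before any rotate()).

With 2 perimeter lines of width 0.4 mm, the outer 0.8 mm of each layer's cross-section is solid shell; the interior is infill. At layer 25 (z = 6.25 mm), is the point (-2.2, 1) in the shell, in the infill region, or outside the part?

At z = 6.25 mm: the cube does not reach this height (z outside [0, 6]); the cylinder at (-3.5, -4): section is a regular 16-gon, circumradius r=7.5; the cylinder at (13.5, -4): section is a regular 16-gon, circumradius r=3; the r=2 cylinder at (3.5, 0.5) contributes a regular 16-gon of circumradius 2; Combining (union): the regions partially overlap (shared area 2.44 mm²), so overlapping operands fuse into one piece — 2 connected regions; the cube at (10, 14.5) is present — its section is the full 5.5×29.5 rectangle; Subtracting the remaining from the first: starting from the result so far, the 5.5×29.5 cube at (10, 14.5) misses the remaining region (no effect) — 2 connected regions. Overall, the cross-section has 2 separate islands. The nearest boundary edge runs (-3.50, 3.50)→(-0.63, 2.93); distance from the point to it = 2.20 mm. (Shell/infill is judged within the island containing the point — the largest one.) The point is inside the cross-section and 2.20 mm from the nearest boundary — more than the 0.8 mm shell width (2 × 0.4), so it's in the infill interior.

infill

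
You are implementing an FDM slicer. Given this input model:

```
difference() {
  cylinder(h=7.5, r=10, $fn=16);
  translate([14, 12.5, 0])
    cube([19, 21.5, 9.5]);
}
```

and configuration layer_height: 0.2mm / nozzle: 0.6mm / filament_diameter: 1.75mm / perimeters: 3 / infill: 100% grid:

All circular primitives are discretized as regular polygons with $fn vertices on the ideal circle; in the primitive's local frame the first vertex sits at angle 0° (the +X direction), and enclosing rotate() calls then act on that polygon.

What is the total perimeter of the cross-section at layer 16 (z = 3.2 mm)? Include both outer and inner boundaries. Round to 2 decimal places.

At z = 3.2 mm: the r=10 cylinder contributes a regular 16-gon of circumradius 10 (perimeter = 2·16·10.000·sin(180°/16) = 62.43 mm); the 19×21.5 cube at (14, 12.5) contributes its full rectangle (perimeter 81.00 mm); Subtracting the remaining from the first: starting from the r=10 cylinder, the 19×21.5 cube at (14, 12.5) misses the remaining region (no effect) — boundary = 62.43 mm. Overall, the cross-section is a single solid region. Total boundary length (outer) = 62.43 mm.

62.43 mm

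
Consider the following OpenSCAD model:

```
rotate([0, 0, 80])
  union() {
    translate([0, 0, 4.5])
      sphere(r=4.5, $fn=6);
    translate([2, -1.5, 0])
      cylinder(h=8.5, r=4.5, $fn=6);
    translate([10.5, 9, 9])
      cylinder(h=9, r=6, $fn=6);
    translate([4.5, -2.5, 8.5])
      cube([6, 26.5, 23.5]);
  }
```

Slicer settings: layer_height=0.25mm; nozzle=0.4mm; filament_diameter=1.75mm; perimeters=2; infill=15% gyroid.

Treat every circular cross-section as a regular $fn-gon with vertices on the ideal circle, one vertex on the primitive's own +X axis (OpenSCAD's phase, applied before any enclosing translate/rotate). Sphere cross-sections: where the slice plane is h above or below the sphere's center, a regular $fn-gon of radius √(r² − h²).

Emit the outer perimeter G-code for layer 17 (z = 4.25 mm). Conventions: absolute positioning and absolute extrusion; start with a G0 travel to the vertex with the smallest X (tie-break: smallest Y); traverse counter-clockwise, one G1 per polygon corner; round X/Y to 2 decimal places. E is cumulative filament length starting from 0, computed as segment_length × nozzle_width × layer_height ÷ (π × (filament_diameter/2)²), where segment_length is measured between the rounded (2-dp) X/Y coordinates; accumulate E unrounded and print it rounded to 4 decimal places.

At z = 4.25 mm: the r=4.5 sphere contributes a regular 6-gon of circumradius √(4.5²−0.25²) = 4.493; the r=4.5 cylinder at (2, -1.5) gives a regular 6-gon of circumradius 4.5 (constant along its height); the cylinder at (10.5, 9) does not reach this height (z outside [9, 18]); the cube at (4.5, -2.5) does not reach this height (z outside [8.5, 32]); Merging all regions: the regions partially overlap (shared area 31.91 mm²), so overlapping operands fuse into one piece — 1 connected region; (whole slice rotated 80° about Z — lengths, areas and connectivity unchanged). The outline is a single polygon with 10 vertices. Extrusion per mm of travel: 0.4 × 0.25 / (π × 0.875²) = 0.041575. Accumulating E over each segment gives final E = 1.3592.

G0 X-4.22 Y-1.54 Z4.25
G1 X-0.78 Y-4.42 E0.1865
G1 X3.44 Y-2.89 E0.3731
G1 X3.64 Y-1.78 E0.4200
G1 X5.27 Y-1.18 E0.4923
G1 X6.05 Y3.25 E0.6793
G1 X2.61 Y6.14 E0.8661
G1 X-1.62 Y4.60 E1.0532
G1 X-1.82 Y3.48 E1.1005
G1 X-3.44 Y2.89 E1.1722
G1 X-4.22 Y-1.54 E1.3592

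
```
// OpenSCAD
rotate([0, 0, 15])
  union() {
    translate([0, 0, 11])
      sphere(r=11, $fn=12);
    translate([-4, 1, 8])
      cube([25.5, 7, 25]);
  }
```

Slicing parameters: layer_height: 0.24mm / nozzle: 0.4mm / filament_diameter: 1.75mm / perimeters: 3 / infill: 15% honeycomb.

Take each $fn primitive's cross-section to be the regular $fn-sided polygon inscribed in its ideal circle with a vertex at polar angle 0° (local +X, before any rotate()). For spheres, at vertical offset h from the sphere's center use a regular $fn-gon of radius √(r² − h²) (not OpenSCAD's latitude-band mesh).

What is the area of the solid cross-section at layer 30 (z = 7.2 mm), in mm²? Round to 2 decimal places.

At z = 7.2 mm: the r=11 sphere slices to a regular 12-gon of circumradius 10.323 (√(r²−h²) with h=3.8 from center) (area = (12/2)·10.323²·sin(360°/12) = 319.68 mm²); the cube at (-4, 1) does not reach this height (z outside [8, 33]); Combining (union): only the r=11 sphere is present, so the union is just that shape — area = 319.68 mm²; (whole slice rotated 15° about Z — lengths, areas and connectivity unchanged). Overall, the cross-section is a single solid region. Net area = 319.68 mm².

319.68 mm²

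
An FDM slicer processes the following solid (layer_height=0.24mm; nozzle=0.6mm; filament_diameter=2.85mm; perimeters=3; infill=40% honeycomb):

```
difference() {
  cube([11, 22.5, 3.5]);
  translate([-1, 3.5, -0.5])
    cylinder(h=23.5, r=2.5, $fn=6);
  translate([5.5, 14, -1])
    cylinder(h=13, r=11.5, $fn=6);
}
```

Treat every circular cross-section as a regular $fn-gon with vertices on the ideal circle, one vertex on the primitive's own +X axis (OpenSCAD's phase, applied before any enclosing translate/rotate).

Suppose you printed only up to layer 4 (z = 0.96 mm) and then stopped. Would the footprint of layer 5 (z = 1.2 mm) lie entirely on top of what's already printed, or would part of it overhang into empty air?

Compare the two slices. At z = 0.96: the cube is present — its section is the full 11×22.5 rectangle (area 247.50 mm²); the cylinder at (-1, 3.5): section is a regular 6-gon, circumradius r=2.5 (area = (6/2)·2.500²·sin(360°/6) = 16.24 mm²); the cylinder at (5.5, 14): section is a regular 6-gon, circumradius r=11.5 (area = (6/2)·11.500²·sin(360°/6) = 343.60 mm²); Subtracting the remaining from the first: starting from the 11×22.5 cube (247.50 mm²), the r=2.5 cylinder at (-1, 3.5) partially overlaps it — only the 3.79 mm² overlap (of its 16.24 mm²) is removed, clipping the outline; the r=11.5 cylinder at (5.5, 14) partially overlaps it — only the 201.88 mm² overlap (of its 343.60 mm²) is removed, clipping the outline — area = 41.83 mm². At z = 1.2: the cube (footprint 11×22.5) is included at this height (area 247.50 mm²); the r=2.5 cylinder at (-1, 3.5) gives a regular 6-gon of circumradius 2.5 (constant along its height) (area = (6/2)·2.500²·sin(360°/6) = 16.24 mm²); the r=11.5 cylinder at (5.5, 14) contributes a regular 6-gon of circumradius 11.5 (area = (6/2)·11.500²·sin(360°/6) = 343.60 mm²); Taking the first minus the rest: starting from the 11×22.5 cube (247.50 mm²), the r=2.5 cylinder at (-1, 3.5) partially overlaps it — only the 3.79 mm² overlap (of its 16.24 mm²) is removed, clipping the outline; the r=11.5 cylinder at (5.5, 14) partially overlaps it — only the 201.88 mm² overlap (of its 343.60 mm²) is removed, clipping the outline — area = 41.83 mm². Checking containment: the cross-section at z = 1.2 is a subset of the cross-section at z = 0.96.

entirely on top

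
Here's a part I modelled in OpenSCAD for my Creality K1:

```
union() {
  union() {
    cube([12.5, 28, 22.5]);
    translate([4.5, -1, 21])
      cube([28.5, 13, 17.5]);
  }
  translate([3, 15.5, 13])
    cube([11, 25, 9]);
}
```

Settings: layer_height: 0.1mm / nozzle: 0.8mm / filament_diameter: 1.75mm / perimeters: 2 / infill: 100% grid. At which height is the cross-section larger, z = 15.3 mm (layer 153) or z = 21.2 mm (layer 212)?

layer 212 (z = 21.2 mm)

Layer 153 (z = 15.3): the cube is present — its section is the full 12.5×28 rectangle (area 350.00 mm²); the cube at (4.5, -1) is absent (z outside [21, 38.5]); Taking the union: only the 12.5×28 cube is present, so the union is just that shape — area = 350.00 mm²; the 11×25 cube at (3, 15.5) contributes its full rectangle (area 275.00 mm²); Merging all regions: the regions partially overlap — summed areas 625.00 mm² minus the doubly-counted overlap 118.75 mm² gives 506.25 mm² — area = 506.25 mm². So its area = 506.25 mm². Layer 212 (z = 21.2): the cube (footprint 12.5×28) is included at this height (area 350.00 mm²); the 28.5×13 cube at (4.5, -1) contributes its full rectangle (area 370.50 mm²); Merging all regions: the regions partially overlap — summed areas 720.50 mm² minus the doubly-counted overlap 96.00 mm² gives 624.50 mm² — area = 624.50 mm²; the cube at (3, 15.5) (footprint 11×25) is included at this height (area 275.00 mm²); Merging all regions: the regions partially overlap — summed areas 899.50 mm² minus the doubly-counted overlap 118.75 mm² gives 780.75 mm² — area = 780.75 mm². So its area = 780.75 mm². Layer 212 is larger (780.75 vs 506.25 mm²).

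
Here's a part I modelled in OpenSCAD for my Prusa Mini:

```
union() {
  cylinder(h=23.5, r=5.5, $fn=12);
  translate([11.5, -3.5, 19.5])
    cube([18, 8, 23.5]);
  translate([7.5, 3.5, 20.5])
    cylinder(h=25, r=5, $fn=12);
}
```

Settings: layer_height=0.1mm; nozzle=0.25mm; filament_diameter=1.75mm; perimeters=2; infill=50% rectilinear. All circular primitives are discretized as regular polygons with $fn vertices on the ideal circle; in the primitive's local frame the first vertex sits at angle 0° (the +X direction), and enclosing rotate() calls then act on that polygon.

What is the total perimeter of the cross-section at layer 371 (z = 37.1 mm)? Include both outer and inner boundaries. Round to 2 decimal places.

At z = 37.1 mm: the cylinder is absent (z outside [0, 23.5]); the cube at (11.5, -3.5) (footprint 18×8) is included at this height (perimeter 52.00 mm); the r=5 cylinder at (7.5, 3.5) contributes a regular 12-gon of circumradius 5 (perimeter = 2·12·5.000·sin(180°/12) = 31.06 mm); Combining (union): the regions partially overlap (shared area 2.58 mm²), so the edge portions inside another operand are dropped and the merged outline is re-measured after clipping — boundary = 74.41 mm. Overall, the cross-section is a single solid region. Total boundary length (outer) = 74.41 mm.

74.41 mm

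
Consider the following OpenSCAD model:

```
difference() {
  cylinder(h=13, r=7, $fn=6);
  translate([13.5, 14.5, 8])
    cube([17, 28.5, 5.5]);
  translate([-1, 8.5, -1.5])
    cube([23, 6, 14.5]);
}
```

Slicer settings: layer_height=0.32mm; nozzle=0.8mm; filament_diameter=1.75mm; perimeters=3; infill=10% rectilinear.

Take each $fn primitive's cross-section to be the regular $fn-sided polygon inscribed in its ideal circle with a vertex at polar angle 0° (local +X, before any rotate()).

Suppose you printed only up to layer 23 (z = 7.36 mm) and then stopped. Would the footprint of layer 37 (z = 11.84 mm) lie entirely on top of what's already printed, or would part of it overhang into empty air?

entirely on top

Compare the two slices. At z = 7.36: the r=7 cylinder gives a regular 6-gon of circumradius 7 (constant along its height) (area = (6/2)·7.000²·sin(360°/6) = 127.31 mm²); the cube at (13.5, 14.5) is absent (z outside [8, 13.5]); the cube at (-1, 8.5) (footprint 23×6) is included at this height (area 138.00 mm²); Taking the first minus the rest: starting from the r=7 cylinder (127.31 mm²), the 23×6 cube at (-1, 8.5) misses the remaining region (no effect) — area = 127.31 mm². At z = 11.84: the cylinder: section is a regular 6-gon, circumradius r=7 (area = (6/2)·7.000²·sin(360°/6) = 127.31 mm²); the 17×28.5 cube at (13.5, 14.5) contributes its full rectangle (area 484.50 mm²); the 23×6 cube at (-1, 8.5) contributes its full rectangle (area 138.00 mm²); After the difference (first − rest): starting from the r=7 cylinder (127.31 mm²), the 17×28.5 cube at (13.5, 14.5) misses the remaining region (no effect); the 23×6 cube at (-1, 8.5) misses the remaining region (no effect) — area = 127.31 mm². Checking containment: the cross-section at z = 11.84 is a subset of the cross-section at z = 7.36.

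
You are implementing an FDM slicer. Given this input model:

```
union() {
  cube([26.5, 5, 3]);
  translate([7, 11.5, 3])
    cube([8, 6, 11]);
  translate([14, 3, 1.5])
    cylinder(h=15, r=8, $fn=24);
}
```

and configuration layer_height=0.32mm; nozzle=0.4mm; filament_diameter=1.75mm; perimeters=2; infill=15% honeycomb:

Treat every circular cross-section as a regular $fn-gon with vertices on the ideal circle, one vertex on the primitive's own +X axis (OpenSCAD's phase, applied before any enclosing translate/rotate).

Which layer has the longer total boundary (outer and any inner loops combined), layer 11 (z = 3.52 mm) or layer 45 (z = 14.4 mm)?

Layer 11 (z = 3.52): the cube is not intersected at this z (z outside [0, 3]); the 8×6 cube at (7, 11.5) contributes its full rectangle (perimeter 28.00 mm); the r=8 cylinder at (14, 3) contributes a regular 24-gon of circumradius 8 (perimeter = 2·24·8.000·sin(180°/24) = 50.12 mm); Taking the union: the 2 present regions are separate (no shared area or edge), so areas and boundary lengths simply add and each stays a separate island — boundary = 78.12 mm. So its perimeter = 78.12 mm. Layer 45 (z = 14.4): the cube does not reach this height (z outside [0, 3]); the cube at (7, 11.5) is absent (z outside [3, 14]); the cylinder at (14, 3): section is a regular 24-gon, circumradius r=8 (perimeter = 2·24·8.000·sin(180°/24) = 50.12 mm); Combining (union): only the r=8 cylinder at (14, 3) is present, so the union is just that shape — boundary = 50.12 mm. So its perimeter = 50.12 mm. Layer 11 is larger (78.12 vs 50.12 mm).

layer 11 (z = 3.52 mm)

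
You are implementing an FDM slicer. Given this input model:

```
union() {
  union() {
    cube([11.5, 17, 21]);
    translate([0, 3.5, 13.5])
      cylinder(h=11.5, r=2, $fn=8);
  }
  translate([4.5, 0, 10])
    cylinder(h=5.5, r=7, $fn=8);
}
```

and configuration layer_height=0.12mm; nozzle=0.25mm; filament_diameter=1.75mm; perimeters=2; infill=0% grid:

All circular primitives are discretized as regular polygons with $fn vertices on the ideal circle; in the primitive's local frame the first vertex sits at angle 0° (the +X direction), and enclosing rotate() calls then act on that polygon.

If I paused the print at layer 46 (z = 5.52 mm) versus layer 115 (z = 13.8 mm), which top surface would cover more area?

layer 115 (z = 13.8 mm)

Layer 46 (z = 5.52): the cube (footprint 11.5×17) is included at this height (area 195.50 mm²); the cylinder at (0, 3.5) is absent (z outside [13.5, 25]); Combining (union): only the 11.5×17 cube is present, so the union is just that shape — area = 195.50 mm²; the cylinder at (4.5, 0) does not reach this height (z outside [10, 15.5]); Merging all regions: only the result so far is present, so the union is just that shape — area = 195.50 mm². So its area = 195.50 mm². Layer 115 (z = 13.8): the cube (footprint 11.5×17) is included at this height (area 195.50 mm²); the cylinder at (0, 3.5): section is a regular 8-gon, circumradius r=2 (area = (8/2)·2.000²·sin(360°/8) = 11.31 mm²); Combining (union): the regions partially overlap — summed areas 206.81 mm² minus the doubly-counted overlap 5.66 mm² gives 201.16 mm² — area = 201.16 mm²; the cylinder at (4.5, 0): section is a regular 8-gon, circumradius r=7 (area = (8/2)·7.000²·sin(360°/8) = 138.59 mm²); Merging all regions: the regions partially overlap — summed areas 339.75 mm² minus the doubly-counted overlap 65.37 mm² gives 274.38 mm² — area = 274.38 mm². So its area = 274.38 mm². Layer 115 is larger (274.38 vs 195.50 mm²).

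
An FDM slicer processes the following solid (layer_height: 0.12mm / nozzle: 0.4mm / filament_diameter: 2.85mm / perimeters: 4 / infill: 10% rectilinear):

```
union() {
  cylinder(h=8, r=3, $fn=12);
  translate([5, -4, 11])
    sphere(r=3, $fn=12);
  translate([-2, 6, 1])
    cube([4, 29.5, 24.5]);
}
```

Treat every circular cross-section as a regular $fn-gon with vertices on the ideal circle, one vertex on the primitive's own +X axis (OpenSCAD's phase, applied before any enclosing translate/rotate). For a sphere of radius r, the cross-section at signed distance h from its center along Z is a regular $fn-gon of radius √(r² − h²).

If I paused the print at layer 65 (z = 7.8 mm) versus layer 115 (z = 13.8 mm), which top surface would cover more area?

layer 65 (z = 7.8 mm)

Layer 65 (z = 7.8): the r=3 cylinder contributes a regular 12-gon of circumradius 3 (area = (12/2)·3.000²·sin(360°/12) = 27.00 mm²); the sphere at (5, -4) is absent (|z−center|=3.200 > r=3); the cube at (-2, 6) (footprint 4×29.5) is included at this height (area 118.00 mm²); Taking the union: the 2 present regions are separate (no shared area or edge), so areas and boundary lengths simply add and each stays a separate island — area = 145.00 mm². So its area = 145.00 mm². Layer 115 (z = 13.8): the cylinder is not intersected at this z (z outside [0, 8]); the r=3 sphere at (5, -4) slices to a regular 12-gon of circumradius 1.077 (√(r²−h²) with h=2.8 from center) (area = (12/2)·1.077²·sin(360°/12) = 3.48 mm²); the 4×29.5 cube at (-2, 6) contributes its full rectangle (area 118.00 mm²); Combining (union): the 2 present regions are separate (no shared area or edge), so areas and boundary lengths simply add and each stays a separate island — area = 121.48 mm². So its area = 121.48 mm². Layer 65 is larger (145.00 vs 121.48 mm²).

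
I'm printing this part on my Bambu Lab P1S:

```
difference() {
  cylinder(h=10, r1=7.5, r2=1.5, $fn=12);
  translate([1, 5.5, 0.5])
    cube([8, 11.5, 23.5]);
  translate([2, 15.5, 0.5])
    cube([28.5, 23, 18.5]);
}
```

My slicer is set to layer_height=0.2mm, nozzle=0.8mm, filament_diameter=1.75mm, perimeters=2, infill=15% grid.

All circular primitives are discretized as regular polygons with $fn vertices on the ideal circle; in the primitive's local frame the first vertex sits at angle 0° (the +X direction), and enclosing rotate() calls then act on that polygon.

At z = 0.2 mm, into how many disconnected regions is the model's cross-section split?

1

At z = 0.2 mm: the cone: at t=0.020 of its height the radius interpolates to r₁+(r₂−r₁)t = 7.380, giving a regular 12-gon of that circumradius; the cube at (1, 5.5) is absent (z outside [0.5, 24]); the cube at (2, 15.5) is absent (z outside [0.5, 19]); Subtracting the remaining from the first: none of the subtracted shapes is present at this height, so the cone is unchanged — 1 connected region. The result has 1 disconnected region.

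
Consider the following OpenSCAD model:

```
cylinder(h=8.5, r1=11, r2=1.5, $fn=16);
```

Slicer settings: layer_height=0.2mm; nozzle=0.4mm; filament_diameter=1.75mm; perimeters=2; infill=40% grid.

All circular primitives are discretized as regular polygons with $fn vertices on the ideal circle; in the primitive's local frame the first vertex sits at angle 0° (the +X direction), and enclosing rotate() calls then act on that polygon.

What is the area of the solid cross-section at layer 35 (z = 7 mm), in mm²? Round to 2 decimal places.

30.89 mm²

At z = 7 mm: the cone (r1=11→r2=1.5) has section circumradius 3.176 here — a regular 16-gon (area = (16/2)·3.176²·sin(360°/16) = 30.89 mm²). Overall, the cross-section is a single solid region. Net area = 30.89 mm².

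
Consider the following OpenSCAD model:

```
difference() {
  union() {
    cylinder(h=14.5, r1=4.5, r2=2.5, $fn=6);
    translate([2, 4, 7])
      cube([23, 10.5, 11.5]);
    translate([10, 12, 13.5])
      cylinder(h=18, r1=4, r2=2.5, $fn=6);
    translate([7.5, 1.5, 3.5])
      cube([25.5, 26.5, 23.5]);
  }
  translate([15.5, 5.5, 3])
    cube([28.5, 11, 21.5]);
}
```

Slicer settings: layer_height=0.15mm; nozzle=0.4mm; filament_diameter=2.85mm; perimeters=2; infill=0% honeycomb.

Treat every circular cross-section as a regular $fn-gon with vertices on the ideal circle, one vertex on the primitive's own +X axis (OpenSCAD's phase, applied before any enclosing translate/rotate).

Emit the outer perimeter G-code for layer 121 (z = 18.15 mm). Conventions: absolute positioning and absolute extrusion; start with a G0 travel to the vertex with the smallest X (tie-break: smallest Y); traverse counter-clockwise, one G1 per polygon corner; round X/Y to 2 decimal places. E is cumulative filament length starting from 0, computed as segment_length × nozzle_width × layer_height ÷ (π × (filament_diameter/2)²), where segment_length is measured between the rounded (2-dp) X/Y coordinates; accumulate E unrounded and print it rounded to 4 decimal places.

At z = 18.15 mm: the cone is not intersected at this z (z outside [0, 14.5]); the cube at (2, 4) is present — its section is the full 23×10.5 rectangle; the cone at (10, 12) contributes a regular 6-gon of circumradius 3.613 (interpolated between r1=4 and r2=2.5 at t=0.258); the cube at (7.5, 1.5) (footprint 25.5×26.5) is included at this height; Combining (union): the regions partially overlap (shared area 217.66 mm²), so overlapping operands fuse into one piece — 1 connected region; the cube at (15.5, 5.5) is present — its section is the full 28.5×11 rectangle; After the difference (first − rest): starting from that combined region, the 28.5×11 cube at (15.5, 5.5) partially overlaps it — only the 192.50 mm² overlap (of its 313.50 mm²) is removed, clipping the outline — 1 connected region. The outline is a single polygon with 12 vertices. Extrusion per mm of travel: 0.4 × 0.15 / (π × 1.425²) = 0.009405. Accumulating E over each segment gives final E = 1.4108.

G0 X2.00 Y4.00 Z18.15
G1 X7.50 Y4.00 E0.0517
G1 X7.50 Y1.50 E0.0752
G1 X33.00 Y1.50 E0.3151
G1 X33.00 Y5.50 E0.3527
G1 X15.50 Y5.50 E0.5173
G1 X15.50 Y16.50 E0.6207
G1 X33.00 Y16.50 E0.7853
G1 X33.00 Y28.00 E0.8935
G1 X7.50 Y28.00 E1.1333
G1 X7.50 Y14.50 E1.2603
G1 X2.00 Y14.50 E1.3120
G1 X2.00 Y4.00 E1.4108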